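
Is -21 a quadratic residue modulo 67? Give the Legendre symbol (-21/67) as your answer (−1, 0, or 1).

-1

Euler's criterion: (-21/67) ≡ 46^33 (mod 67).
46^2 ≡ 39 (mod 67)
46^4 ≡ 47 (mod 67)
46^8 ≡ 65 (mod 67)
46^16 ≡ 4 (mod 67)
46^32 ≡ 16 (mod 67)
46^33 = 46^(32+1) ≡ 66 (mod 67).
Result is 66 ≡ −1, so (-21/67) = −1.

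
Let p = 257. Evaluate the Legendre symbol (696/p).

-1

First reduce: 696 ≡ 182 (mod 257).
Pull out 2: since 257 ≡ 1 (mod 8), (2/257) = +1.
Reciprocity: 91 ≡ 3 and 257 ≡ 1 (mod 4), so (91/257) = +(257/91).
Reduce top mod 91: now compute (75/91).
Reciprocity: 75 ≡ 3 and 91 ≡ 3 (mod 4), so (75/91) = −(91/75).
Reduce top mod 75: now compute (16/75).
Pull out 2^4: since 75 ≡ 3 (mod 8), (2/75) = -1, so (2/75)^4 = +1.
Reached (1/75) = 1. Collecting the sign flips along the way, the symbol is -1.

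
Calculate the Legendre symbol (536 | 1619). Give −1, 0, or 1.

Pull out 2^3: since 1619 ≡ 3 (mod 8), (2/1619) = -1, so (2/1619)^3 = -1.
Reciprocity: 67 ≡ 3 and 1619 ≡ 3 (mod 4), so (67/1619) = −(1619/67).
Reduce top mod 67: now compute (11/67).
Reciprocity: 11 ≡ 3 and 67 ≡ 3 (mod 4), so (11/67) = −(67/11).
Reduce top mod 11: now compute (1/11).
Reached (1/11) = 1. Collecting the sign flips along the way, the symbol is -1.

-1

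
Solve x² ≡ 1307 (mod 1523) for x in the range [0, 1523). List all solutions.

647, 876

Since 1523 ≡ 3 (mod 4), a square root of 1307 is 1307^((1523+1)/4) = 1307^381 mod 1523.
Repeated squaring: 1307^2≡966, 1307^4≡1080, 1307^8≡1305, 1307^16≡311, 1307^32≡772, 1307^64≡491, 1307^128≡447, 1307^256≡296 (mod 1523).
1307^381 = 1307^(256+64+32+16+8+4+1) ≡ 647 (mod 1523).
Check: 647² = 418609 ≡ 1307 (mod 1523). The two roots are 647 and 876.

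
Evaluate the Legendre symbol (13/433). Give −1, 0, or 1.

1

Reciprocity: 13 ≡ 1 and 433 ≡ 1 (mod 4), so (13/433) = +(433/13).
Reduce top mod 13: now compute (4/13).
Pull out 2^2: since 13 ≡ 5 (mod 8), (2/13) = -1, so (2/13)^2 = +1.
Reached (1/13) = 1. Collecting the sign flips along the way, the symbol is +1.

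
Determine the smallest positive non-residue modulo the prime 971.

(2/971) = −1, so 2 is the smallest positive non-residue mod 971.

2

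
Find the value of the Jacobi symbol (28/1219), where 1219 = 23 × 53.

Pull out 2^2: since 1219 ≡ 3 (mod 8), (2/1219) = -1, so (2/1219)^2 = +1.
Reciprocity: 7 ≡ 3 and 1219 ≡ 3 (mod 4), so (7/1219) = −(1219/7).
Reduce top mod 7: now compute (1/7).
Reached (1/7) = 1. Collecting the sign flips along the way, the symbol is -1.

-1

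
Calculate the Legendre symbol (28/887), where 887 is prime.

Pull out 2^2: since 887 ≡ 7 (mod 8), (2/887) = +1, so (2/887)^2 = +1.
Reciprocity: 7 ≡ 3 and 887 ≡ 3 (mod 4), so (7/887) = −(887/7).
Reduce top mod 7: now compute (5/7).
Reciprocity: 5 ≡ 1 and 7 ≡ 3 (mod 4), so (5/7) = +(7/5).
Reduce top mod 5: now compute (2/5).
Pull out 2: since 5 ≡ 5 (mod 8), (2/5) = -1.
Reached (1/5) = 1. Collecting the sign flips along the way, the symbol is +1.

1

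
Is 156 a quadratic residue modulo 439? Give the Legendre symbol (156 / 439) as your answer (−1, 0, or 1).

Euler's criterion: (156/439) ≡ 156^219 (mod 439).
156^2 ≡ 191 (mod 439)
156^4 ≡ 44 (mod 439)
156^8 ≡ 180 (mod 439)
156^16 ≡ 353 (mod 439)
156^32 ≡ 372 (mod 439)
156^64 ≡ 99 (mod 439)
156^128 ≡ 143 (mod 439)
156^219 = 156^(128+64+16+8+2+1) ≡ 438 (mod 439).
Result is 438 ≡ −1, so (156/439) = −1.

-1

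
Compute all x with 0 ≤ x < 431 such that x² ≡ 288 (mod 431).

101, 330

Since 431 ≡ 3 (mod 4), a square root of 288 is 288^((431+1)/4) = 288^108 mod 431.
Repeated squaring: 288^2≡192, 288^4≡229, 288^8≡290, 288^16≡55, 288^32≡8, 288^64≡64 (mod 431).
288^108 = 288^(64+32+8+4) ≡ 330 (mod 431).
Check: 330² = 108900 ≡ 288 (mod 431). The two roots are 101 and 330.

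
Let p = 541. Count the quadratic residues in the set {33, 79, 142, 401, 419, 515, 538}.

6

(33/541) = -1 → non-residue.
(79/541) = +1 → QR.
(142/541) = +1 → QR.
(401/541) = +1 → QR.
(419/541) = +1 → QR.
(515/541) = +1 → QR.
(538/541) = +1 → QR.
Total quadratic residues among the 7: 6.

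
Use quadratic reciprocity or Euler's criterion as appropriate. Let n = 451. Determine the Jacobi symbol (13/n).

Reciprocity: 13 ≡ 1 and 451 ≡ 3 (mod 4), so (13/451) = +(451/13).
Reduce top mod 13: now compute (9/13).
Reciprocity: 9 ≡ 1 and 13 ≡ 1 (mod 4), so (9/13) = +(13/9).
Reduce top mod 9: now compute (4/9).
Pull out 2^2: since 9 ≡ 1 (mod 8), (2/9) = +1, so (2/9)^2 = +1.
Reached (1/9) = 1. Collecting the sign flips along the way, the symbol is +1.

1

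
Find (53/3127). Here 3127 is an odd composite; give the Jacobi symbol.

0

Reciprocity: 53 ≡ 1 and 3127 ≡ 3 (mod 4), so (53/3127) = +(3127/53).
Reduce top mod 53: now compute (0/53).
Top reduces to 0: gcd > 1, so the symbol is 0.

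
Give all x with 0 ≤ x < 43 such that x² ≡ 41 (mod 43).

16, 27

Since 43 ≡ 3 (mod 4), a square root of 41 is 41^((43+1)/4) = 41^11 mod 43.
Repeated squaring: 41^2≡4, 41^4≡16, 41^8≡41 (mod 43).
41^11 = 41^(8+2+1) ≡ 16 (mod 43).
Check: 16² = 256 ≡ 41 (mod 43). The two roots are 16 and 27.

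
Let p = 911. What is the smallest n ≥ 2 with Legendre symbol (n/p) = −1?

7

(2/911) = +1, so 2 is a residue.
(3/911) = +1, so 3 is a residue.
(4/911) = +1, so 4 is a residue.
(5/911) = +1, so 5 is a residue.
(6/911) = +1, so 6 is a residue.
(7/911) = −1, so 7 is the smallest positive non-residue mod 911.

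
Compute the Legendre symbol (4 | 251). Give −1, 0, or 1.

Euler's criterion: (4/251) ≡ 4^125 (mod 251).
4^2 ≡ 16 (mod 251)
4^4 ≡ 5 (mod 251)
4^8 ≡ 25 (mod 251)
4^16 ≡ 123 (mod 251)
4^32 ≡ 69 (mod 251)
4^64 ≡ 243 (mod 251)
4^125 = 4^(64+32+16+8+4+1) ≡ 1 (mod 251).
Result is 1, so (4/251) = 1.

1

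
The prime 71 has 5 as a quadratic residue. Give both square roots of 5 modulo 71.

Since 71 ≡ 3 (mod 4), a square root of 5 is 5^((71+1)/4) = 5^18 mod 71.
Repeated squaring: 5^2≡25, 5^4≡57, 5^8≡54, 5^16≡5 (mod 71).
5^18 = 5^(16+2) ≡ 54 (mod 71).
Check: 54² = 2916 ≡ 5 (mod 71). The two roots are 17 and 54.

17, 54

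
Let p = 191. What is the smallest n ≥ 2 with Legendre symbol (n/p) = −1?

7

(2/191) = +1, so 2 is a residue.
(3/191) = +1, so 3 is a residue.
(4/191) = +1, so 4 is a residue.
(5/191) = +1, so 5 is a residue.
(6/191) = +1, so 6 is a residue.
(7/191) = −1, so 7 is the smallest positive non-residue mod 191.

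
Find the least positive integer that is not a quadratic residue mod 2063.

(2/2063) = +1, so 2 is a residue.
(3/2063) = +1, so 3 is a residue.
(4/2063) = +1, so 4 is a residue.
(5/2063) = −1, so 5 is the smallest positive non-residue mod 2063.

5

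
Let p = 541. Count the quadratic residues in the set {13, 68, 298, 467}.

(13/541) = -1 → non-residue.
(68/541) = -1 → non-residue.
(298/541) = +1 → QR.
(467/541) = +1 → QR.
Total quadratic residues among the 4: 2.

2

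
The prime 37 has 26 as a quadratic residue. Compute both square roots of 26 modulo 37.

10, 27

37 ≡ 1 (mod 4), so we find a root by search.
Trying successive values, 10² = 100 ≡ 26 (mod 37). The other root is 37 − 10 = 27.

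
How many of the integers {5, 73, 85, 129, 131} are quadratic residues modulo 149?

4

(5/149) = +1 → QR.
(73/149) = +1 → QR.
(85/149) = +1 → QR.
(129/149) = +1 → QR.
(131/149) = -1 → non-residue.
Total quadratic residues among the 5: 4.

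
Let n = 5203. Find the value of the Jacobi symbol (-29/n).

1

First reduce: -29 ≡ 5174 (mod 5203).
Pull out 2: since 5203 ≡ 3 (mod 8), (2/5203) = -1.
Reciprocity: 2587 ≡ 3 and 5203 ≡ 3 (mod 4), so (2587/5203) = −(5203/2587).
Reduce top mod 2587: now compute (29/2587).
Reciprocity: 29 ≡ 1 and 2587 ≡ 3 (mod 4), so (29/2587) = +(2587/29).
Reduce top mod 29: now compute (6/29).
Pull out 2: since 29 ≡ 5 (mod 8), (2/29) = -1.
Reciprocity: 3 ≡ 3 and 29 ≡ 1 (mod 4), so (3/29) = +(29/3).
Reduce top mod 3: now compute (2/3).
Pull out 2: since 3 ≡ 3 (mod 8), (2/3) = -1.
Reached (1/3) = 1. Collecting the sign flips along the way, the symbol is +1.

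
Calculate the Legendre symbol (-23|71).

First reduce: -23 ≡ 48 (mod 71).
Pull out 2^4: since 71 ≡ 7 (mod 8), (2/71) = +1, so (2/71)^4 = +1.
Reciprocity: 3 ≡ 3 and 71 ≡ 3 (mod 4), so (3/71) = −(71/3).
Reduce top mod 3: now compute (2/3).
Pull out 2: since 3 ≡ 3 (mod 8), (2/3) = -1.
Reached (1/3) = 1. Collecting the sign flips along the way, the symbol is +1.

1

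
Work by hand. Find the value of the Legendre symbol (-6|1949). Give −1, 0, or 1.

1

First reduce: -6 ≡ 1943 (mod 1949).
Reciprocity: 1943 ≡ 3 and 1949 ≡ 1 (mod 4), so (1943/1949) = +(1949/1943).
Reduce top mod 1943: now compute (6/1943).
Pull out 2: since 1943 ≡ 7 (mod 8), (2/1943) = +1.
Reciprocity: 3 ≡ 3 and 1943 ≡ 3 (mod 4), so (3/1943) = −(1943/3).
Reduce top mod 3: now compute (2/3).
Pull out 2: since 3 ≡ 3 (mod 8), (2/3) = -1.
Reached (1/3) = 1. Collecting the sign flips along the way, the symbol is +1.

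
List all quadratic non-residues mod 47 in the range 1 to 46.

Square k = 1,…,23 (k and 47−k give the same square):
1²=1, 2²=4, 3²=9, 4²=16, 5²=25, 6²=36, 7²≡2, 8²≡17, 9²≡34, 10²≡6, 11²≡27, 12²≡3, 13²≡28, 14²≡8, 15²≡37, 16²≡21, 17²≡7, 18²≡42, 19²≡32, 20²≡24, 21²≡18, 22²≡14, 23²≡12 (mod 47).
The residues are {1, 2, 3, 4, 6, 7, 8, 9, 12, 14, 16, 17, 18, 21, 24, 25, 27, 28, 32, 34, 36, 37, 42}; the non-residues are the remaining 23 nonzero classes.

5,10,11,13,15,19,20,22,23,26,29,30,31,33,35,38,39,40,41,43,44,45,46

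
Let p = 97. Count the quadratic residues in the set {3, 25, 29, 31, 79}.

4

(3/97) = +1 → QR.
(25/97) = +1 → QR.
(29/97) = -1 → non-residue.
(31/97) = +1 → QR.
(79/97) = +1 → QR.
Total quadratic residues among the 5: 4.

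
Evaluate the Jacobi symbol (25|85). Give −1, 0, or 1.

0

Reciprocity: 25 ≡ 1 and 85 ≡ 1 (mod 4), so (25/85) = +(85/25).
Reduce top mod 25: now compute (10/25).
Pull out 2: since 25 ≡ 1 (mod 8), (2/25) = +1.
Reciprocity: 5 ≡ 1 and 25 ≡ 1 (mod 4), so (5/25) = +(25/5).
Reduce top mod 5: now compute (0/5).
Top reduces to 0: gcd > 1, so the symbol is 0.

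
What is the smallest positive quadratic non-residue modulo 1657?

(2/1657) = +1, so 2 is a residue.
(3/1657) = +1, so 3 is a residue.
(4/1657) = +1, so 4 is a residue.
(5/1657) = −1, so 5 is the smallest positive non-residue mod 1657.

5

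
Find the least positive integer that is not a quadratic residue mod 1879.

(2/1879) = +1, so 2 is a residue.
(3/1879) = −1, so 3 is the smallest positive non-residue mod 1879.

3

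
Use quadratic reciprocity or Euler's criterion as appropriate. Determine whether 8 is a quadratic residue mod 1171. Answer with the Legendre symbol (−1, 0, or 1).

Pull out 2^3: since 1171 ≡ 3 (mod 8), (2/1171) = -1, so (2/1171)^3 = -1.
Reached (1/1171) = 1. Collecting the sign flips along the way, the symbol is -1.

-1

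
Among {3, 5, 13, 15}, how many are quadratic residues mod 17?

(3/17) = -1 → non-residue.
(5/17) = -1 → non-residue.
(13/17) = +1 → QR.
(15/17) = +1 → QR.
Total quadratic residues among the 4: 2.

2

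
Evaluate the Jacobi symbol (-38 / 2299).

First reduce: -38 ≡ 2261 (mod 2299).
Reciprocity: 2261 ≡ 1 and 2299 ≡ 3 (mod 4), so (2261/2299) = +(2299/2261).
Reduce top mod 2261: now compute (38/2261).
Pull out 2: since 2261 ≡ 5 (mod 8), (2/2261) = -1.
Reciprocity: 19 ≡ 3 and 2261 ≡ 1 (mod 4), so (19/2261) = +(2261/19).
Reduce top mod 19: now compute (0/19).
Top reduces to 0: gcd > 1, so the symbol is 0.

0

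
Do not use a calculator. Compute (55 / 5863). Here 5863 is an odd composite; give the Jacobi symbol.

0

Reciprocity: 55 ≡ 3 and 5863 ≡ 3 (mod 4), so (55/5863) = −(5863/55).
Reduce top mod 55: now compute (33/55).
Reciprocity: 33 ≡ 1 and 55 ≡ 3 (mod 4), so (33/55) = +(55/33).
Reduce top mod 33: now compute (22/33).
Pull out 2: since 33 ≡ 1 (mod 8), (2/33) = +1.
Reciprocity: 11 ≡ 3 and 33 ≡ 1 (mod 4), so (11/33) = +(33/11).
Reduce top mod 11: now compute (0/11).
Top reduces to 0: gcd > 1, so the symbol is 0.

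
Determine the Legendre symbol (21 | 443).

Euler's criterion: (21/443) ≡ 21^221 (mod 443).
21^2 ≡ 441 (mod 443)
21^4 ≡ 4 (mod 443)
21^8 ≡ 16 (mod 443)
21^16 ≡ 256 (mod 443)
21^32 ≡ 415 (mod 443)
21^64 ≡ 341 (mod 443)
21^128 ≡ 215 (mod 443)
21^221 = 21^(128+64+16+8+4+1) ≡ 442 (mod 443).
Result is 442 ≡ −1, so (21/443) = −1.

-1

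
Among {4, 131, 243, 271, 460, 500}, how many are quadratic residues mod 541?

(4/541) = +1 → QR.
(131/541) = -1 → non-residue.
(243/541) = +1 → QR.
(271/541) = -1 → non-residue.
(460/541) = +1 → QR.
(500/541) = +1 → QR.
Total quadratic residues among the 6: 4.

4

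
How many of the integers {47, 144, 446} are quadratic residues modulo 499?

(47/499) = +1 → QR.
(144/499) = +1 → QR.
(446/499) = +1 → QR.
Total quadratic residues among the 3: 3.

3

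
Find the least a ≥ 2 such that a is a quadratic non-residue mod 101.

(2/101) = −1, so 2 is the smallest positive non-residue mod 101.

2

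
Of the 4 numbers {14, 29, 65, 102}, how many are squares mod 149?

2

(14/149) = -1 → non-residue.
(29/149) = +1 → QR.
(65/149) = -1 → non-residue.
(102/149) = +1 → QR.
Total quadratic residues among the 4: 2.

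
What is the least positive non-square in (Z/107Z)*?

2

(2/107) = −1, so 2 is the smallest positive non-residue mod 107.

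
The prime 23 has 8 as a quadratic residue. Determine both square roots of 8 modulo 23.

10, 13

Since 23 ≡ 3 (mod 4), a square root of 8 is 8^((23+1)/4) = 8^6 mod 23.
Repeated squaring: 8^2≡18, 8^4≡2 (mod 23).
8^6 = 8^(4+2) ≡ 13 (mod 23).
Check: 13² = 169 ≡ 8 (mod 23). The two roots are 10 and 13.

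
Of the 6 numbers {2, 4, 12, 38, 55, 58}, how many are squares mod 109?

3

(2/109) = -1 → non-residue.
(4/109) = +1 → QR.
(12/109) = +1 → QR.
(38/109) = +1 → QR.
(55/109) = -1 → non-residue.
(58/109) = -1 → non-residue.
Total quadratic residues among the 6: 3.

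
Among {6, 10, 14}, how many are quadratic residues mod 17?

0

(6/17) = -1 → non-residue.
(10/17) = -1 → non-residue.
(14/17) = -1 → non-residue.
Total quadratic residues among the 3: 0.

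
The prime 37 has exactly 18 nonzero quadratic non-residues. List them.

Square k = 1,…,18 (k and 37−k give the same square):
1²=1, 2²=4, 3²=9, 4²=16, 5²=25, 6²=36, 7²≡12, 8²≡27, 9²≡7, 10²≡26, 11²≡10, 12²≡33, 13²≡21, 14²≡11, 15²≡3, 16²≡34, 17²≡30, 18²≡28 (mod 37).
The residues are {1, 3, 4, 7, 9, 10, 11, 12, 16, 21, 25, 26, 27, 28, 30, 33, 34, 36}; the non-residues are the remaining 18 nonzero classes.

2 5 6 8 13 14 15 17 18 19 20 22 23 24 29 31 32 35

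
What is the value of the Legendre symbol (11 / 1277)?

Reciprocity: 11 ≡ 3 and 1277 ≡ 1 (mod 4), so (11/1277) = +(1277/11).
Reduce top mod 11: now compute (1/11).
Reached (1/11) = 1. Collecting the sign flips along the way, the symbol is +1.

1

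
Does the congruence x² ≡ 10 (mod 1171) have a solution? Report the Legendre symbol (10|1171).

-1

Pull out 2: since 1171 ≡ 3 (mod 8), (2/1171) = -1.
Reciprocity: 5 ≡ 1 and 1171 ≡ 3 (mod 4), so (5/1171) = +(1171/5).
Reduce top mod 5: now compute (1/5).
Reached (1/5) = 1. Collecting the sign flips along the way, the symbol is -1.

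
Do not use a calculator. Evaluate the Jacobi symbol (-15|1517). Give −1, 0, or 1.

1

First reduce: -15 ≡ 1502 (mod 1517).
Pull out 2: since 1517 ≡ 5 (mod 8), (2/1517) = -1.
Reciprocity: 751 ≡ 3 and 1517 ≡ 1 (mod 4), so (751/1517) = +(1517/751).
Reduce top mod 751: now compute (15/751).
Reciprocity: 15 ≡ 3 and 751 ≡ 3 (mod 4), so (15/751) = −(751/15).
Reduce top mod 15: now compute (1/15).
Reached (1/15) = 1. Collecting the sign flips along the way, the symbol is +1.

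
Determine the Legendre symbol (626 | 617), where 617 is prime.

First reduce: 626 ≡ 9 (mod 617).
Reciprocity: 9 ≡ 1 and 617 ≡ 1 (mod 4), so (9/617) = +(617/9).
Reduce top mod 9: now compute (5/9).
Reciprocity: 5 ≡ 1 and 9 ≡ 1 (mod 4), so (5/9) = +(9/5).
Reduce top mod 5: now compute (4/5).
Pull out 2^2: since 5 ≡ 5 (mod 8), (2/5) = -1, so (2/5)^2 = +1.
Reached (1/5) = 1. Collecting the sign flips along the way, the symbol is +1.

1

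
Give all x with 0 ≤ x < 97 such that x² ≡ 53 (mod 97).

21, 76

97 ≡ 1 (mod 4), so we find a root by search.
Trying successive values, 21² = 441 ≡ 53 (mod 97). The other root is 97 − 21 = 76.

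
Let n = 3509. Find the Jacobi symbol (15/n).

-1

Reciprocity: 15 ≡ 3 and 3509 ≡ 1 (mod 4), so (15/3509) = +(3509/15).
Reduce top mod 15: now compute (14/15).
Pull out 2: since 15 ≡ 7 (mod 8), (2/15) = +1.
Reciprocity: 7 ≡ 3 and 15 ≡ 3 (mod 4), so (7/15) = −(15/7).
Reduce top mod 7: now compute (1/7).
Reached (1/7) = 1. Collecting the sign flips along the way, the symbol is -1.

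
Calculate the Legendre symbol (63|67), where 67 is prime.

-1

Reciprocity: 63 ≡ 3 and 67 ≡ 3 (mod 4), so (63/67) = −(67/63).
Reduce top mod 63: now compute (4/63).
Pull out 2^2: since 63 ≡ 7 (mod 8), (2/63) = +1, so (2/63)^2 = +1.
Reached (1/63) = 1. Collecting the sign flips along the way, the symbol is -1.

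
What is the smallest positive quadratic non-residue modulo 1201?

11

(2/1201) = +1, so 2 is a residue.
(3/1201) = +1, so 3 is a residue.
(4/1201) = +1, so 4 is a residue.
(5/1201) = +1, so 5 is a residue.
(6/1201) = +1, so 6 is a residue.
(7/1201) = +1, so 7 is a residue.
(8/1201) = +1, so 8 is a residue.
(9/1201) = +1, so 9 is a residue.
(10/1201) = +1, so 10 is a residue.
(11/1201) = −1, so 11 is the smallest positive non-residue mod 1201.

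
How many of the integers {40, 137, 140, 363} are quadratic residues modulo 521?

1

(40/521) = +1 → QR.
(137/521) = -1 → non-residue.
(140/521) = -1 → non-residue.
(363/521) = -1 → non-residue.
Total quadratic residues among the 4: 1.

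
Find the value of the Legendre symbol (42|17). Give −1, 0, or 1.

1

First reduce: 42 ≡ 8 (mod 17).
Pull out 2^3: since 17 ≡ 1 (mod 8), (2/17) = +1, so (2/17)^3 = +1.
Reached (1/17) = 1. Collecting the sign flips along the way, the symbol is +1.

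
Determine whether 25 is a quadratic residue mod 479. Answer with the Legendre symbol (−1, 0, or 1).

1

Reciprocity: 25 ≡ 1 and 479 ≡ 3 (mod 4), so (25/479) = +(479/25).
Reduce top mod 25: now compute (4/25).
Pull out 2^2: since 25 ≡ 1 (mod 8), (2/25) = +1, so (2/25)^2 = +1.
Reached (1/25) = 1. Collecting the sign flips along the way, the symbol is +1.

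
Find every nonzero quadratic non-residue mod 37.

2 5 6 8 13 14 15 17 18 19 20 22 23 24 29 31 32 35

Square k = 1,…,18 (k and 37−k give the same square):
1²=1, 2²=4, 3²=9, 4²=16, 5²=25, 6²=36, 7²≡12, 8²≡27, 9²≡7, 10²≡26, 11²≡10, 12²≡33, 13²≡21, 14²≡11, 15²≡3, 16²≡34, 17²≡30, 18²≡28 (mod 37).
The residues are {1, 3, 4, 7, 9, 10, 11, 12, 16, 21, 25, 26, 27, 28, 30, 33, 34, 36}; the non-residues are the remaining 18 nonzero classes.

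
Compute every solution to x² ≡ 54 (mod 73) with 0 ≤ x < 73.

28, 45

73 ≡ 1 (mod 4), so we find a root by search.
Trying successive values, 28² = 784 ≡ 54 (mod 73). The other root is 73 − 28 = 45.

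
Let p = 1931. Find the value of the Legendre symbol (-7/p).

-1

First reduce: -7 ≡ 1924 (mod 1931).
Pull out 2^2: since 1931 ≡ 3 (mod 8), (2/1931) = -1, so (2/1931)^2 = +1.
Reciprocity: 481 ≡ 1 and 1931 ≡ 3 (mod 4), so (481/1931) = +(1931/481).
Reduce top mod 481: now compute (7/481).
Reciprocity: 7 ≡ 3 and 481 ≡ 1 (mod 4), so (7/481) = +(481/7).
Reduce top mod 7: now compute (5/7).
Reciprocity: 5 ≡ 1 and 7 ≡ 3 (mod 4), so (5/7) = +(7/5).
Reduce top mod 5: now compute (2/5).
Pull out 2: since 5 ≡ 5 (mod 8), (2/5) = -1.
Reached (1/5) = 1. Collecting the sign flips along the way, the symbol is -1.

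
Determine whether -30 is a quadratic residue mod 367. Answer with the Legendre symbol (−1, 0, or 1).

-1

Euler's criterion: (-30/367) ≡ 337^183 (mod 367).
337^2 ≡ 166 (mod 367)
337^4 ≡ 31 (mod 367)
337^8 ≡ 227 (mod 367)
337^16 ≡ 149 (mod 367)
337^32 ≡ 181 (mod 367)
337^64 ≡ 98 (mod 367)
337^128 ≡ 62 (mod 367)
337^183 = 337^(128+32+16+4+2+1) ≡ 366 (mod 367).
Result is 366 ≡ −1, so (-30/367) = −1.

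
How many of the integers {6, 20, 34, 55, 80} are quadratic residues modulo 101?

(6/101) = +1 → QR.
(20/101) = +1 → QR.
(34/101) = -1 → non-residue.
(55/101) = -1 → non-residue.
(80/101) = +1 → QR.
Total quadratic residues among the 5: 3.

3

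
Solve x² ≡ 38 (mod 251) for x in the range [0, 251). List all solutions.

Since 251 ≡ 3 (mod 4), a square root of 38 is 38^((251+1)/4) = 38^63 mod 251.
Repeated squaring: 38^2≡189, 38^4≡79, 38^8≡217, 38^16≡152, 38^32≡12 (mod 251).
38^63 = 38^(32+16+8+4+2+1) ≡ 17 (mod 251).
Check: 17² = 289 ≡ 38 (mod 251). The two roots are 17 and 234.

17, 234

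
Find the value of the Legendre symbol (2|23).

1

Pull out 2: since 23 ≡ 7 (mod 8), (2/23) = +1.
Reached (1/23) = 1. Collecting the sign flips along the way, the symbol is +1.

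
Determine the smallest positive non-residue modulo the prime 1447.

(2/1447) = +1, so 2 is a residue.
(3/1447) = −1, so 3 is the smallest positive non-residue mod 1447.

3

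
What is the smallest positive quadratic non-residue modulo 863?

5

(2/863) = +1, so 2 is a residue.
(3/863) = +1, so 3 is a residue.
(4/863) = +1, so 4 is a residue.
(5/863) = −1, so 5 is the smallest positive non-residue mod 863.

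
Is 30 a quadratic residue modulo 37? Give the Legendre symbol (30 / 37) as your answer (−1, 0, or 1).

Pull out 2: since 37 ≡ 5 (mod 8), (2/37) = -1.
Reciprocity: 15 ≡ 3 and 37 ≡ 1 (mod 4), so (15/37) = +(37/15).
Reduce top mod 15: now compute (7/15).
Reciprocity: 7 ≡ 3 and 15 ≡ 3 (mod 4), so (7/15) = −(15/7).
Reduce top mod 7: now compute (1/7).
Reached (1/7) = 1. Collecting the sign flips along the way, the symbol is +1.

1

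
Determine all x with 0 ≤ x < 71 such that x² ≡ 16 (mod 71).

Since 71 ≡ 3 (mod 4), a square root of 16 is 16^((71+1)/4) = 16^18 mod 71.
Repeated squaring: 16^2≡43, 16^4≡3, 16^8≡9, 16^16≡10 (mod 71).
16^18 = 16^(16+2) ≡ 4 (mod 71).
Check: 4² = 16 ≡ 16 (mod 71). The two roots are 4 and 67.

4, 67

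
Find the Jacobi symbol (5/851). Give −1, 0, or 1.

Reciprocity: 5 ≡ 1 and 851 ≡ 3 (mod 4), so (5/851) = +(851/5).
Reduce top mod 5: now compute (1/5).
Reached (1/5) = 1. Collecting the sign flips along the way, the symbol is +1.

1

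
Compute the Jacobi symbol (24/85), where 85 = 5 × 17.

-1

Pull out 2^3: since 85 ≡ 5 (mod 8), (2/85) = -1, so (2/85)^3 = -1.
Reciprocity: 3 ≡ 3 and 85 ≡ 1 (mod 4), so (3/85) = +(85/3).
Reduce top mod 3: now compute (1/3).
Reached (1/3) = 1. Collecting the sign flips along the way, the symbol is -1.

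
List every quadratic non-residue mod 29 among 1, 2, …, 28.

2 3 8 10 11 12 14 15 17 18 19 21 26 27

Square k = 1,…,14 (k and 29−k give the same square):
1²=1, 2²=4, 3²=9, 4²=16, 5²=25, 6²≡7, 7²≡20, 8²≡6, 9²≡23, 10²≡13, 11²≡5, 12²≡28, 13²≡24, 14²≡22 (mod 29).
The residues are {1, 4, 5, 6, 7, 9, 13, 16, 20, 22, 23, 24, 25, 28}; the non-residues are the remaining 14 nonzero classes.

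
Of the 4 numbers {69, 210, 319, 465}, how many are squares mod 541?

3

(69/541) = +1 → QR.
(210/541) = -1 → non-residue.
(319/541) = +1 → QR.
(465/541) = +1 → QR.
Total quadratic residues among the 4: 3.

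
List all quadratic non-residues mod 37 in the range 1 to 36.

Square k = 1,…,18 (k and 37−k give the same square):
1²=1, 2²=4, 3²=9, 4²=16, 5²=25, 6²=36, 7²≡12, 8²≡27, 9²≡7, 10²≡26, 11²≡10, 12²≡33, 13²≡21, 14²≡11, 15²≡3, 16²≡34, 17²≡30, 18²≡28 (mod 37).
The residues are {1, 3, 4, 7, 9, 10, 11, 12, 16, 21, 25, 26, 27, 28, 30, 33, 34, 36}; the non-residues are the remaining 18 nonzero classes.

2 5 6 8 13 14 15 17 18 19 20 22 23 24 29 31 32 35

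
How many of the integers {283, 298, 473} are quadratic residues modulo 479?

0

(283/479) = -1 → non-residue.
(298/479) = -1 → non-residue.
(473/479) = -1 → non-residue.
Total quadratic residues among the 3: 0.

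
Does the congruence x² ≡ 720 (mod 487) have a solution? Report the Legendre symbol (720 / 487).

-1

First reduce: 720 ≡ 233 (mod 487).
Reciprocity: 233 ≡ 1 and 487 ≡ 3 (mod 4), so (233/487) = +(487/233).
Reduce top mod 233: now compute (21/233).
Reciprocity: 21 ≡ 1 and 233 ≡ 1 (mod 4), so (21/233) = +(233/21).
Reduce top mod 21: now compute (2/21).
Pull out 2: since 21 ≡ 5 (mod 8), (2/21) = -1.
Reached (1/21) = 1. Collecting the sign flips along the way, the symbol is -1.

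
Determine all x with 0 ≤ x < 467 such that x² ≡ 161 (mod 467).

Since 467 ≡ 3 (mod 4), a square root of 161 is 161^((467+1)/4) = 161^117 mod 467.
Repeated squaring: 161^2≡236, 161^4≡123, 161^8≡185, 161^16≡134, 161^32≡210, 161^64≡202 (mod 467).
161^117 = 161^(64+32+16+4+1) ≡ 90 (mod 467).
Check: 90² = 8100 ≡ 161 (mod 467). The two roots are 90 and 377.

90, 377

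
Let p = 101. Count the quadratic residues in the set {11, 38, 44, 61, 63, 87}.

(11/101) = -1 → non-residue.
(38/101) = -1 → non-residue.
(44/101) = -1 → non-residue.
(61/101) = -1 → non-residue.
(63/101) = -1 → non-residue.
(87/101) = +1 → QR.
Total quadratic residues among the 6: 1.

1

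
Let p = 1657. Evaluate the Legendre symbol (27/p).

Reciprocity: 27 ≡ 3 and 1657 ≡ 1 (mod 4), so (27/1657) = +(1657/27).
Reduce top mod 27: now compute (10/27).
Pull out 2: since 27 ≡ 3 (mod 8), (2/27) = -1.
Reciprocity: 5 ≡ 1 and 27 ≡ 3 (mod 4), so (5/27) = +(27/5).
Reduce top mod 5: now compute (2/5).
Pull out 2: since 5 ≡ 5 (mod 8), (2/5) = -1.
Reached (1/5) = 1. Collecting the sign flips along the way, the symbol is +1.

1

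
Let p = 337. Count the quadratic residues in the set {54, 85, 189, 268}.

(54/337) = +1 → QR.
(85/337) = +1 → QR.
(189/337) = +1 → QR.
(268/337) = -1 → non-residue.
Total quadratic residues among the 4: 3.

3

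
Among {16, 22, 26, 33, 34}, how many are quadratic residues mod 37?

4

(16/37) = +1 → QR.
(22/37) = -1 → non-residue.
(26/37) = +1 → QR.
(33/37) = +1 → QR.
(34/37) = +1 → QR.
Total quadratic residues among the 5: 4.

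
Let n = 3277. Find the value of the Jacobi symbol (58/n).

0

Pull out 2: since 3277 ≡ 5 (mod 8), (2/3277) = -1.
Reciprocity: 29 ≡ 1 and 3277 ≡ 1 (mod 4), so (29/3277) = +(3277/29).
Reduce top mod 29: now compute (0/29).
Top reduces to 0: gcd > 1, so the symbol is 0.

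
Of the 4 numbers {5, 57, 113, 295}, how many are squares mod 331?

2

(5/331) = +1 → QR.
(57/331) = -1 → non-residue.
(113/331) = +1 → QR.
(295/331) = -1 → non-residue.
Total quadratic residues among the 4: 2.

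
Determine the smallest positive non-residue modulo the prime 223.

(2/223) = +1, so 2 is a residue.
(3/223) = −1, so 3 is the smallest positive non-residue mod 223.

3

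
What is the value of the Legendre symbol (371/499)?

1

Reciprocity: 371 ≡ 3 and 499 ≡ 3 (mod 4), so (371/499) = −(499/371).
Reduce top mod 371: now compute (128/371).
Pull out 2^7: since 371 ≡ 3 (mod 8), (2/371) = -1, so (2/371)^7 = -1.
Reached (1/371) = 1. Collecting the sign flips along the way, the symbol is +1.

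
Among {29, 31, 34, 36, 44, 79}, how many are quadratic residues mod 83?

4

(29/83) = +1 → QR.
(31/83) = +1 → QR.
(34/83) = -1 → non-residue.
(36/83) = +1 → QR.
(44/83) = +1 → QR.
(79/83) = -1 → non-residue.
Total quadratic residues among the 6: 4.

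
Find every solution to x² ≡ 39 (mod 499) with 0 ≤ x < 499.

187, 312

Since 499 ≡ 3 (mod 4), a square root of 39 is 39^((499+1)/4) = 39^125 mod 499.
Repeated squaring: 39^2≡24, 39^4≡77, 39^8≡440, 39^16≡487, 39^32≡144, 39^64≡277 (mod 499).
39^125 = 39^(64+32+16+8+4+1) ≡ 187 (mod 499).
Check: 187² = 34969 ≡ 39 (mod 499). The two roots are 187 and 312.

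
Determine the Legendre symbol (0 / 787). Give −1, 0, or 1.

0

Top reduces to 0: gcd > 1, so the symbol is 0.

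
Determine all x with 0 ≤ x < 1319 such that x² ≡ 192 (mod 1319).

252, 1067

Since 1319 ≡ 3 (mod 4), a square root of 192 is 192^((1319+1)/4) = 192^330 mod 1319.
Repeated squaring: 192^2≡1251, 192^4≡667, 192^8≡386, 192^16≡1268, 192^32≡1282, 192^64≡50, 192^128≡1181, 192^256≡578 (mod 1319).
192^330 = 192^(256+64+8+2) ≡ 252 (mod 1319).
Check: 252² = 63504 ≡ 192 (mod 1319). The two roots are 252 and 1067.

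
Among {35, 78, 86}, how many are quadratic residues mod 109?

2

(35/109) = +1 → QR.
(78/109) = +1 → QR.
(86/109) = -1 → non-residue.
Total quadratic residues among the 3: 2.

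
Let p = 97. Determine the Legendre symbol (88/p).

1

Pull out 2^3: since 97 ≡ 1 (mod 8), (2/97) = +1, so (2/97)^3 = +1.
Reciprocity: 11 ≡ 3 and 97 ≡ 1 (mod 4), so (11/97) = +(97/11).
Reduce top mod 11: now compute (9/11).
Reciprocity: 9 ≡ 1 and 11 ≡ 3 (mod 4), so (9/11) = +(11/9).
Reduce top mod 9: now compute (2/9).
Pull out 2: since 9 ≡ 1 (mod 8), (2/9) = +1.
Reached (1/9) = 1. Collecting the sign flips along the way, the symbol is +1.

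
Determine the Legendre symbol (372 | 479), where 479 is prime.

Euler's criterion: (372/479) ≡ 372^239 (mod 479).
372^2 ≡ 432 (mod 479)
372^4 ≡ 293 (mod 479)
372^8 ≡ 108 (mod 479)
372^16 ≡ 168 (mod 479)
372^32 ≡ 442 (mod 479)
372^64 ≡ 411 (mod 479)
372^128 ≡ 313 (mod 479)
372^239 = 372^(128+64+32+8+4+2+1) ≡ 478 (mod 479).
Result is 478 ≡ −1, so (372/479) = −1.

-1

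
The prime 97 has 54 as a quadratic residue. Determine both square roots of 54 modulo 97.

32, 65

97 ≡ 1 (mod 4), so we find a root by search.
Trying successive values, 32² = 1024 ≡ 54 (mod 97). The other root is 97 − 32 = 65.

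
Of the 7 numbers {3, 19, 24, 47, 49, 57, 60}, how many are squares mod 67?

5

(3/67) = -1 → non-residue.
(19/67) = +1 → QR.
(24/67) = +1 → QR.
(47/67) = +1 → QR.
(49/67) = +1 → QR.
(57/67) = -1 → non-residue.
(60/67) = +1 → QR.
Total quadratic residues among the 7: 5.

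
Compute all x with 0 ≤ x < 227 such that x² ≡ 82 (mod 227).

Since 227 ≡ 3 (mod 4), a square root of 82 is 82^((227+1)/4) = 82^57 mod 227.
Repeated squaring: 82^2≡141, 82^4≡132, 82^8≡172, 82^16≡74, 82^32≡28 (mod 227).
82^57 = 82^(32+16+8+1) ≡ 189 (mod 227).
Check: 189² = 35721 ≡ 82 (mod 227). The two roots are 38 and 189.

38, 189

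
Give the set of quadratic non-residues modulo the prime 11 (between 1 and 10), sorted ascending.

2, 6, 7, 8, 10

Square k = 1,…,5 (k and 11−k give the same square):
1²=1, 2²=4, 3²=9, 4²≡5, 5²≡3 (mod 11).
The residues are {1, 3, 4, 5, 9}; the non-residues are the remaining 5 nonzero classes.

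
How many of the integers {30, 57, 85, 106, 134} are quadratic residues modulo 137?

(30/137) = +1 → QR.
(57/137) = -1 → non-residue.
(85/137) = -1 → non-residue.
(106/137) = -1 → non-residue.
(134/137) = -1 → non-residue.
Total quadratic residues among the 5: 1.

1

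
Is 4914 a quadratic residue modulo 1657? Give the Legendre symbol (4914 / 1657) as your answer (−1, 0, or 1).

1

First reduce: 4914 ≡ 1600 (mod 1657).
Pull out 2^6: since 1657 ≡ 1 (mod 8), (2/1657) = +1, so (2/1657)^6 = +1.
Reciprocity: 25 ≡ 1 and 1657 ≡ 1 (mod 4), so (25/1657) = +(1657/25).
Reduce top mod 25: now compute (7/25).
Reciprocity: 7 ≡ 3 and 25 ≡ 1 (mod 4), so (7/25) = +(25/7).
Reduce top mod 7: now compute (4/7).
Pull out 2^2: since 7 ≡ 7 (mod 8), (2/7) = +1, so (2/7)^2 = +1.
Reached (1/7) = 1. Collecting the sign flips along the way, the symbol is +1.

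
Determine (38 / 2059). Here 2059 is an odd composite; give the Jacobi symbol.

1

Pull out 2: since 2059 ≡ 3 (mod 8), (2/2059) = -1.
Reciprocity: 19 ≡ 3 and 2059 ≡ 3 (mod 4), so (19/2059) = −(2059/19).
Reduce top mod 19: now compute (7/19).
Reciprocity: 7 ≡ 3 and 19 ≡ 3 (mod 4), so (7/19) = −(19/7).
Reduce top mod 7: now compute (5/7).
Reciprocity: 5 ≡ 1 and 7 ≡ 3 (mod 4), so (5/7) = +(7/5).
Reduce top mod 5: now compute (2/5).
Pull out 2: since 5 ≡ 5 (mod 8), (2/5) = -1.
Reached (1/5) = 1. Collecting the sign flips along the way, the symbol is +1.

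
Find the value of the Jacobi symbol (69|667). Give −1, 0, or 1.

Reciprocity: 69 ≡ 1 and 667 ≡ 3 (mod 4), so (69/667) = +(667/69).
Reduce top mod 69: now compute (46/69).
Pull out 2: since 69 ≡ 5 (mod 8), (2/69) = -1.
Reciprocity: 23 ≡ 3 and 69 ≡ 1 (mod 4), so (23/69) = +(69/23).
Reduce top mod 23: now compute (0/23).
Top reduces to 0: gcd > 1, so the symbol is 0.

0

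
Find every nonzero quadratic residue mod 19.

1, 4, 5, 6, 7, 9, 11, 16, 17

Square k = 1,…,9 (k and 19−k give the same square):
1²=1, 2²=4, 3²=9, 4²=16, 5²≡6, 6²≡17, 7²≡11, 8²≡7, 9²≡5 (mod 19).
So the quadratic residues mod 19 are {1, 4, 5, 6, 7, 9, 11, 16, 17}.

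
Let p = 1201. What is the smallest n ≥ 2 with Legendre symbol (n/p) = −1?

11

(2/1201) = +1, so 2 is a residue.
(3/1201) = +1, so 3 is a residue.
(4/1201) = +1, so 4 is a residue.
(5/1201) = +1, so 5 is a residue.
(6/1201) = +1, so 6 is a residue.
(7/1201) = +1, so 7 is a residue.
(8/1201) = +1, so 8 is a residue.
(9/1201) = +1, so 9 is a residue.
(10/1201) = +1, so 10 is a residue.
(11/1201) = −1, so 11 is the smallest positive non-residue mod 1201.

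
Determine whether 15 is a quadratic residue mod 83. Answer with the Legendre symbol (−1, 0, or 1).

Euler's criterion: (15/83) ≡ 15^41 (mod 83).
15^2 ≡ 59 (mod 83)
15^4 ≡ 78 (mod 83)
15^8 ≡ 25 (mod 83)
15^16 ≡ 44 (mod 83)
15^32 ≡ 27 (mod 83)
15^41 = 15^(32+8+1) ≡ 82 (mod 83).
Result is 82 ≡ −1, so (15/83) = −1.

-1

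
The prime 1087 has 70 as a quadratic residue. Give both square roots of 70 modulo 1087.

Since 1087 ≡ 3 (mod 4), a square root of 70 is 70^((1087+1)/4) = 70^272 mod 1087.
Repeated squaring: 70^2≡552, 70^4≡344, 70^8≡940, 70^16≡956, 70^32≡856, 70^64≡98, 70^128≡908, 70^256≡518 (mod 1087).
70^272 = 70^(256+16) ≡ 623 (mod 1087).
Check: 623² = 388129 ≡ 70 (mod 1087). The two roots are 464 and 623.

464, 623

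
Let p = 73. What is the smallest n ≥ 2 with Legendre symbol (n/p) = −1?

5

(2/73) = +1, so 2 is a residue.
(3/73) = +1, so 3 is a residue.
(4/73) = +1, so 4 is a residue.
(5/73) = −1, so 5 is the smallest positive non-residue mod 73.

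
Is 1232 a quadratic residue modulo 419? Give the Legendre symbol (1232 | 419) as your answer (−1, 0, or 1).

-1

First reduce: 1232 ≡ 394 (mod 419).
Pull out 2: since 419 ≡ 3 (mod 8), (2/419) = -1.
Reciprocity: 197 ≡ 1 and 419 ≡ 3 (mod 4), so (197/419) = +(419/197).
Reduce top mod 197: now compute (25/197).
Reciprocity: 25 ≡ 1 and 197 ≡ 1 (mod 4), so (25/197) = +(197/25).
Reduce top mod 25: now compute (22/25).
Pull out 2: since 25 ≡ 1 (mod 8), (2/25) = +1.
Reciprocity: 11 ≡ 3 and 25 ≡ 1 (mod 4), so (11/25) = +(25/11).
Reduce top mod 11: now compute (3/11).
Reciprocity: 3 ≡ 3 and 11 ≡ 3 (mod 4), so (3/11) = −(11/3).
Reduce top mod 3: now compute (2/3).
Pull out 2: since 3 ≡ 3 (mod 8), (2/3) = -1.
Reached (1/3) = 1. Collecting the sign flips along the way, the symbol is -1.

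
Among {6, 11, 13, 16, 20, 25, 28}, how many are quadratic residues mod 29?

(6/29) = +1 → QR.
(11/29) = -1 → non-residue.
(13/29) = +1 → QR.
(16/29) = +1 → QR.
(20/29) = +1 → QR.
(25/29) = +1 → QR.
(28/29) = +1 → QR.
Total quadratic residues among the 7: 6.

6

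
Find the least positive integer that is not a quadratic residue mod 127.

3

(2/127) = +1, so 2 is a residue.
(3/127) = −1, so 3 is the smallest positive non-residue mod 127.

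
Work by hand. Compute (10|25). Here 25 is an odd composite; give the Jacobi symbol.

0

Pull out 2: since 25 ≡ 1 (mod 8), (2/25) = +1.
Reciprocity: 5 ≡ 1 and 25 ≡ 1 (mod 4), so (5/25) = +(25/5).
Reduce top mod 5: now compute (0/5).
Top reduces to 0: gcd > 1, so the symbol is 0.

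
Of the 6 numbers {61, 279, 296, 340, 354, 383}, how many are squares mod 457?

(61/457) = -1 → non-residue.
(279/457) = -1 → non-residue.
(296/457) = -1 → non-residue.
(340/457) = -1 → non-residue.
(354/457) = -1 → non-residue.
(383/457) = -1 → non-residue.
Total quadratic residues among the 6: 0.

0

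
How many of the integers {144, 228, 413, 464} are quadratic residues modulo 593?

(144/593) = +1 → QR.
(228/593) = -1 → non-residue.
(413/593) = -1 → non-residue.
(464/593) = +1 → QR.
Total quadratic residues among the 4: 2.

2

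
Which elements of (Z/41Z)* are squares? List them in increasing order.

Square k = 1,…,20 (k and 41−k give the same square):
1²=1, 2²=4, 3²=9, 4²=16, 5²=25, 6²=36, 7²≡8, 8²≡23, 9²≡40, 10²≡18, 11²≡39, 12²≡21, 13²≡5, 14²≡32, 15²≡20, 16²≡10, 17²≡2, 18²≡37, 19²≡33, 20²≡31 (mod 41).
So the quadratic residues mod 41 are {1, 2, 4, 5, 8, 9, 10, 16, 18, 20, 21, 23, 25, 31, 32, 33, 36, 37, 39, 40}.

1,2,4,5,8,9,10,16,18,20,21,23,25,31,32,33,36,37,39,40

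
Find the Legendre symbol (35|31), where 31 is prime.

Euler's criterion: (35/31) ≡ 4^15 (mod 31).
4^2 ≡ 16 (mod 31)
4^4 ≡ 8 (mod 31)
4^8 ≡ 2 (mod 31)
4^15 = 4^(8+4+2+1) ≡ 1 (mod 31).
Result is 1, so (35/31) = 1.

1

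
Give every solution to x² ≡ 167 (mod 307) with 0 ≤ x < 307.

Since 307 ≡ 3 (mod 4), a square root of 167 is 167^((307+1)/4) = 167^77 mod 307.
Repeated squaring: 167^2≡259, 167^4≡155, 167^8≡79, 167^16≡101, 167^32≡70, 167^64≡295 (mod 307).
167^77 = 167^(64+8+4+1) ≡ 144 (mod 307).
Check: 144² = 20736 ≡ 167 (mod 307). The two roots are 144 and 163.

144, 163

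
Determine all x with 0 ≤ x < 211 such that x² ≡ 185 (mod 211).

Since 211 ≡ 3 (mod 4), a square root of 185 is 185^((211+1)/4) = 185^53 mod 211.
Repeated squaring: 185^2≡43, 185^4≡161, 185^8≡179, 185^16≡180, 185^32≡117 (mod 211).
185^53 = 185^(32+16+4+1) ≡ 117 (mod 211).
Check: 117² = 13689 ≡ 185 (mod 211). The two roots are 94 and 117.

94, 117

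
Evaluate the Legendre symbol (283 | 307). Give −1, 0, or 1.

Reciprocity: 283 ≡ 3 and 307 ≡ 3 (mod 4), so (283/307) = −(307/283).
Reduce top mod 283: now compute (24/283).
Pull out 2^3: since 283 ≡ 3 (mod 8), (2/283) = -1, so (2/283)^3 = -1.
Reciprocity: 3 ≡ 3 and 283 ≡ 3 (mod 4), so (3/283) = −(283/3).
Reduce top mod 3: now compute (1/3).
Reached (1/3) = 1. Collecting the sign flips along the way, the symbol is -1.

-1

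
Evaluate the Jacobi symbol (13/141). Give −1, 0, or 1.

Reciprocity: 13 ≡ 1 and 141 ≡ 1 (mod 4), so (13/141) = +(141/13).
Reduce top mod 13: now compute (11/13).
Reciprocity: 11 ≡ 3 and 13 ≡ 1 (mod 4), so (11/13) = +(13/11).
Reduce top mod 11: now compute (2/11).
Pull out 2: since 11 ≡ 3 (mod 8), (2/11) = -1.
Reached (1/11) = 1. Collecting the sign flips along the way, the symbol is -1.

-1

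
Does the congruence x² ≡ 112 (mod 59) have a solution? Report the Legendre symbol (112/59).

1

Euler's criterion: (112/59) ≡ 53^29 (mod 59).
53^2 ≡ 36 (mod 59)
53^4 ≡ 57 (mod 59)
53^8 ≡ 4 (mod 59)
53^16 ≡ 16 (mod 59)
53^29 = 53^(16+8+4+1) ≡ 1 (mod 59).
Result is 1, so (112/59) = 1.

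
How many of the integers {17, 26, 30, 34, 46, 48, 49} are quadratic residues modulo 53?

3

(17/53) = +1 → QR.
(26/53) = -1 → non-residue.
(30/53) = -1 → non-residue.
(34/53) = -1 → non-residue.
(46/53) = +1 → QR.
(48/53) = -1 → non-residue.
(49/53) = +1 → QR.
Total quadratic residues among the 7: 3.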